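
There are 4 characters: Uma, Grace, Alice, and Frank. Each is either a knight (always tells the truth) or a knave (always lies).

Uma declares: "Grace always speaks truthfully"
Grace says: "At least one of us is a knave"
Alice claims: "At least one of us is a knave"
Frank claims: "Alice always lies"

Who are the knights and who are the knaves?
Uma is a knight.
Grace is a knight.
Alice is a knight.
Frank is a knave.

Verification:
- Uma (knight) says "Grace always speaks truthfully" - this is TRUE because Grace is a knight.
- Grace (knight) says "At least one of us is a knave" - this is TRUE because Frank is a knave.
- Alice (knight) says "At least one of us is a knave" - this is TRUE because Frank is a knave.
- Frank (knave) says "Alice always lies" - this is FALSE (a lie) because Alice is a knight.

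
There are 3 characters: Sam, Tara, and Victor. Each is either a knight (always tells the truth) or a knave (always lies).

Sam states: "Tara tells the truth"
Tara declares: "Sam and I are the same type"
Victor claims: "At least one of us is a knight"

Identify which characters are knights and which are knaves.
Sam is a knight.
Tara is a knight.
Victor is a knight.

Verification:
- Sam (knight) says "Tara tells the truth" - this is TRUE because Tara is a knight.
- Tara (knight) says "Sam and I are the same type" - this is TRUE because Tara is a knight and Sam is a knight.
- Victor (knight) says "At least one of us is a knight" - this is TRUE because Sam, Tara, and Victor are knights.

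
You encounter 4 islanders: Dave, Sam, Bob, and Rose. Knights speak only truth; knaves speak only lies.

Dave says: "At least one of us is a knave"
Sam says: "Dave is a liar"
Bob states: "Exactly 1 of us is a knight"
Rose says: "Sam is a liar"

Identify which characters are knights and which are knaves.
Dave is a knight.
Sam is a knave.
Bob is a knave.
Rose is a knight.

Verification:
- Dave (knight) says "At least one of us is a knave" - this is TRUE because Sam and Bob are knaves.
- Sam (knave) says "Dave is a liar" - this is FALSE (a lie) because Dave is a knight.
- Bob (knave) says "Exactly 1 of us is a knight" - this is FALSE (a lie) because there are 2 knights.
- Rose (knight) says "Sam is a liar" - this is TRUE because Sam is a knave.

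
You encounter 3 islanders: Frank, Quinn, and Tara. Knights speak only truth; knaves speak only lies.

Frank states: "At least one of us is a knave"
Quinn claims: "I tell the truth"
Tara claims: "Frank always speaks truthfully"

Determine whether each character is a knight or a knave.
Frank is a knight.
Quinn is a knave.
Tara is a knight.

Verification:
- Frank (knight) says "At least one of us is a knave" - this is TRUE because Quinn is a knave.
- Quinn (knave) says "I tell the truth" - this is FALSE (a lie) because Quinn is a knave.
- Tara (knight) says "Frank always speaks truthfully" - this is TRUE because Frank is a knight.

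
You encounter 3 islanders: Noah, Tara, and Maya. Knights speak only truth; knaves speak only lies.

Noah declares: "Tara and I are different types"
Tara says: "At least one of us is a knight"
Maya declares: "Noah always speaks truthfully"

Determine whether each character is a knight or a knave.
Noah is a knave.
Tara is a knave.
Maya is a knave.

Verification:
- Noah (knave) says "Tara and I are different types" - this is FALSE (a lie) because Noah is a knave and Tara is a knave.
- Tara (knave) says "At least one of us is a knight" - this is FALSE (a lie) because no one is a knight.
- Maya (knave) says "Noah always speaks truthfully" - this is FALSE (a lie) because Noah is a knave.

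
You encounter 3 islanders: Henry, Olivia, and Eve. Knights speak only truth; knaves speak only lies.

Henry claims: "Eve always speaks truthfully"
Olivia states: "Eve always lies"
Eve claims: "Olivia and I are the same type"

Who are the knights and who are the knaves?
Henry is a knave.
Olivia is a knight.
Eve is a knave.

Verification:
- Henry (knave) says "Eve always speaks truthfully" - this is FALSE (a lie) because Eve is a knave.
- Olivia (knight) says "Eve always lies" - this is TRUE because Eve is a knave.
- Eve (knave) says "Olivia and I are the same type" - this is FALSE (a lie) because Eve is a knave and Olivia is a knight.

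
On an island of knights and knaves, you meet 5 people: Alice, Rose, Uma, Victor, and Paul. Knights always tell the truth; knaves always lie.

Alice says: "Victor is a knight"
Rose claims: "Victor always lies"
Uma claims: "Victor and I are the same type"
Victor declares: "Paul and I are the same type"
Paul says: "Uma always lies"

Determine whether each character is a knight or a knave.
Alice is a knight.
Rose is a knave.
Uma is a knave.
Victor is a knight.
Paul is a knight.

Verification:
- Alice (knight) says "Victor is a knight" - this is TRUE because Victor is a knight.
- Rose (knave) says "Victor always lies" - this is FALSE (a lie) because Victor is a knight.
- Uma (knave) says "Victor and I are the same type" - this is FALSE (a lie) because Uma is a knave and Victor is a knight.
- Victor (knight) says "Paul and I are the same type" - this is TRUE because Victor is a knight and Paul is a knight.
- Paul (knight) says "Uma always lies" - this is TRUE because Uma is a knave.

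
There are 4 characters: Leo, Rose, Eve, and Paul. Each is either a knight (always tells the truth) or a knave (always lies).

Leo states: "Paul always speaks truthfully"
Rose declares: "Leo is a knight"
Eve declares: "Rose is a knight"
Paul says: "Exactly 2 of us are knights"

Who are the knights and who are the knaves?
Leo is a knave.
Rose is a knave.
Eve is a knave.
Paul is a knave.

Verification:
- Leo (knave) says "Paul always speaks truthfully" - this is FALSE (a lie) because Paul is a knave.
- Rose (knave) says "Leo is a knight" - this is FALSE (a lie) because Leo is a knave.
- Eve (knave) says "Rose is a knight" - this is FALSE (a lie) because Rose is a knave.
- Paul (knave) says "Exactly 2 of us are knights" - this is FALSE (a lie) because there are 0 knights.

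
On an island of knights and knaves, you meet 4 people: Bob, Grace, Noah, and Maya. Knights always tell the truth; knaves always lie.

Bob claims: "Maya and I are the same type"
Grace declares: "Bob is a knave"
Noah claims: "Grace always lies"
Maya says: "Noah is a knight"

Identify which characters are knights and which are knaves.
Bob is a knight.
Grace is a knave.
Noah is a knight.
Maya is a knight.

Verification:
- Bob (knight) says "Maya and I are the same type" - this is TRUE because Bob is a knight and Maya is a knight.
- Grace (knave) says "Bob is a knave" - this is FALSE (a lie) because Bob is a knight.
- Noah (knight) says "Grace always lies" - this is TRUE because Grace is a knave.
- Maya (knight) says "Noah is a knight" - this is TRUE because Noah is a knight.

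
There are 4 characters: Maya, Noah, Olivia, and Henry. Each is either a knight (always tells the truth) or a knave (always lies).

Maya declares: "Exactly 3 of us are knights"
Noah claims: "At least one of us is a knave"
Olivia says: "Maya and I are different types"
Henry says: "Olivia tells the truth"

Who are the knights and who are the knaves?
Maya is a knave.
Noah is a knight.
Olivia is a knave.
Henry is a knave.

Verification:
- Maya (knave) says "Exactly 3 of us are knights" - this is FALSE (a lie) because there are 1 knights.
- Noah (knight) says "At least one of us is a knave" - this is TRUE because Maya, Olivia, and Henry are knaves.
- Olivia (knave) says "Maya and I are different types" - this is FALSE (a lie) because Olivia is a knave and Maya is a knave.
- Henry (knave) says "Olivia tells the truth" - this is FALSE (a lie) because Olivia is a knave.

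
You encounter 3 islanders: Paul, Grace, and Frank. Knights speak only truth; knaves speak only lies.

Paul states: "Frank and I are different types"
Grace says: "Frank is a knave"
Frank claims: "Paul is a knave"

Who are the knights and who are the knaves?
Paul is a knight.
Grace is a knight.
Frank is a knave.

Verification:
- Paul (knight) says "Frank and I are different types" - this is TRUE because Paul is a knight and Frank is a knave.
- Grace (knight) says "Frank is a knave" - this is TRUE because Frank is a knave.
- Frank (knave) says "Paul is a knave" - this is FALSE (a lie) because Paul is a knight.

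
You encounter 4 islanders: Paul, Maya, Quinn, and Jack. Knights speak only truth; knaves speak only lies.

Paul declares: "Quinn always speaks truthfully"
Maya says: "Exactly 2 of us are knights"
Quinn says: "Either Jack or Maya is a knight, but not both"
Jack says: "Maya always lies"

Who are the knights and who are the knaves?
Paul is a knight.
Maya is a knave.
Quinn is a knight.
Jack is a knight.

Verification:
- Paul (knight) says "Quinn always speaks truthfully" - this is TRUE because Quinn is a knight.
- Maya (knave) says "Exactly 2 of us are knights" - this is FALSE (a lie) because there are 3 knights.
- Quinn (knight) says "Either Jack or Maya is a knight, but not both" - this is TRUE because Jack is a knight and Maya is a knave.
- Jack (knight) says "Maya always lies" - this is TRUE because Maya is a knave.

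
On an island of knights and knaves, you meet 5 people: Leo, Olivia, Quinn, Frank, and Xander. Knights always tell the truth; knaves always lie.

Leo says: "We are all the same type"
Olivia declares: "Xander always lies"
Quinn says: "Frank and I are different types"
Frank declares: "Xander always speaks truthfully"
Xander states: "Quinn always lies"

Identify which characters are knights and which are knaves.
Leo is a knave.
Olivia is a knight.
Quinn is a knight.
Frank is a knave.
Xander is a knave.

Verification:
- Leo (knave) says "We are all the same type" - this is FALSE (a lie) because Olivia and Quinn are knights and Leo, Frank, and Xander are knaves.
- Olivia (knight) says "Xander always lies" - this is TRUE because Xander is a knave.
- Quinn (knight) says "Frank and I are different types" - this is TRUE because Quinn is a knight and Frank is a knave.
- Frank (knave) says "Xander always speaks truthfully" - this is FALSE (a lie) because Xander is a knave.
- Xander (knave) says "Quinn always lies" - this is FALSE (a lie) because Quinn is a knight.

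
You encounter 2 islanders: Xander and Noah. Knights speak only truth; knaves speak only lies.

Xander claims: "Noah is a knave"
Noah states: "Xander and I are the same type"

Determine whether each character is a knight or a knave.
Xander is a knight.
Noah is a knave.

Verification:
- Xander (knight) says "Noah is a knave" - this is TRUE because Noah is a knave.
- Noah (knave) says "Xander and I are the same type" - this is FALSE (a lie) because Noah is a knave and Xander is a knight.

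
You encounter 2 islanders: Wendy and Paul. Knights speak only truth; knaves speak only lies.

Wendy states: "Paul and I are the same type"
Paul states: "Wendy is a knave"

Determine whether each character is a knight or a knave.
Wendy is a knave.
Paul is a knight.

Verification:
- Wendy (knave) says "Paul and I are the same type" - this is FALSE (a lie) because Wendy is a knave and Paul is a knight.
- Paul (knight) says "Wendy is a knave" - this is TRUE because Wendy is a knave.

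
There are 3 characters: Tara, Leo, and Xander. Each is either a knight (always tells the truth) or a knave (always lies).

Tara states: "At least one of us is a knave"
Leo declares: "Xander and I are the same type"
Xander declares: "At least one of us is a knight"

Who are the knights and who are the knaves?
Tara is a knight.
Leo is a knave.
Xander is a knight.

Verification:
- Tara (knight) says "At least one of us is a knave" - this is TRUE because Leo is a knave.
- Leo (knave) says "Xander and I are the same type" - this is FALSE (a lie) because Leo is a knave and Xander is a knight.
- Xander (knight) says "At least one of us is a knight" - this is TRUE because Tara and Xander are knights.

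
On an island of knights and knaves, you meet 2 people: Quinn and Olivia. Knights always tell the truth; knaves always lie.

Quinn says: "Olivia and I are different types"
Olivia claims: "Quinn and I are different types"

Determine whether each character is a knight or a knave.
Quinn is a knave.
Olivia is a knave.

Verification:
- Quinn (knave) says "Olivia and I are different types" - this is FALSE (a lie) because Quinn is a knave and Olivia is a knave.
- Olivia (knave) says "Quinn and I are different types" - this is FALSE (a lie) because Olivia is a knave and Quinn is a knave.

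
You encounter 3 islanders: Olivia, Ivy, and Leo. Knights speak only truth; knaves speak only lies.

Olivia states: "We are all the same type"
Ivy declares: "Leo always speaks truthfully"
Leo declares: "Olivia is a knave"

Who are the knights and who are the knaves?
Olivia is a knave.
Ivy is a knight.
Leo is a knight.

Verification:
- Olivia (knave) says "We are all the same type" - this is FALSE (a lie) because Ivy and Leo are knights and Olivia is a knave.
- Ivy (knight) says "Leo always speaks truthfully" - this is TRUE because Leo is a knight.
- Leo (knight) says "Olivia is a knave" - this is TRUE because Olivia is a knave.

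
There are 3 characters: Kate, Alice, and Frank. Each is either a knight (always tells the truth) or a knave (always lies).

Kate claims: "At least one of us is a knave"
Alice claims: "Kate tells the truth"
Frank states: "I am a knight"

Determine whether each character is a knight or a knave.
Kate is a knight.
Alice is a knight.
Frank is a knave.

Verification:
- Kate (knight) says "At least one of us is a knave" - this is TRUE because Frank is a knave.
- Alice (knight) says "Kate tells the truth" - this is TRUE because Kate is a knight.
- Frank (knave) says "I am a knight" - this is FALSE (a lie) because Frank is a knave.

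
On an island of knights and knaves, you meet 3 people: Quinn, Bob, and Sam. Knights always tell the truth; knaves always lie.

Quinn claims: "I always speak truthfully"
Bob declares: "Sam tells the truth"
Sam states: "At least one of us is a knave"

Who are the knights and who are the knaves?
Quinn is a knave.
Bob is a knight.
Sam is a knight.

Verification:
- Quinn (knave) says "I always speak truthfully" - this is FALSE (a lie) because Quinn is a knave.
- Bob (knight) says "Sam tells the truth" - this is TRUE because Sam is a knight.
- Sam (knight) says "At least one of us is a knave" - this is TRUE because Quinn is a knave.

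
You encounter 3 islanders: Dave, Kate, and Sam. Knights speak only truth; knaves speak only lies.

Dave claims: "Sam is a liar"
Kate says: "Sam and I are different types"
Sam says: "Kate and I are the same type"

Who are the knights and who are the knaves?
Dave is a knight.
Kate is a knight.
Sam is a knave.

Verification:
- Dave (knight) says "Sam is a liar" - this is TRUE because Sam is a knave.
- Kate (knight) says "Sam and I are different types" - this is TRUE because Kate is a knight and Sam is a knave.
- Sam (knave) says "Kate and I are the same type" - this is FALSE (a lie) because Sam is a knave and Kate is a knight.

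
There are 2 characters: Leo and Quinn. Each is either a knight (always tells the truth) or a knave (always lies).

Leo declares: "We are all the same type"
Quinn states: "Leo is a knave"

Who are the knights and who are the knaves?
Leo is a knave.
Quinn is a knight.

Verification:
- Leo (knave) says "We are all the same type" - this is FALSE (a lie) because Quinn is a knight and Leo is a knave.
- Quinn (knight) says "Leo is a knave" - this is TRUE because Leo is a knave.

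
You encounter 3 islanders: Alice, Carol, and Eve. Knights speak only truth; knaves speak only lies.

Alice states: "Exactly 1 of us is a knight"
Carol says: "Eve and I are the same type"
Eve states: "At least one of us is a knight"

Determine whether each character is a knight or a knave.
Alice is a knave.
Carol is a knight.
Eve is a knight.

Verification:
- Alice (knave) says "Exactly 1 of us is a knight" - this is FALSE (a lie) because there are 2 knights.
- Carol (knight) says "Eve and I are the same type" - this is TRUE because Carol is a knight and Eve is a knight.
- Eve (knight) says "At least one of us is a knight" - this is TRUE because Carol and Eve are knights.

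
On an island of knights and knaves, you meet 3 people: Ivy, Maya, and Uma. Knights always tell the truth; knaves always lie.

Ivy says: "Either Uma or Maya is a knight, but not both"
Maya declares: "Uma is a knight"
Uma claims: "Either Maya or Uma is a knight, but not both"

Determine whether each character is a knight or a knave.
Ivy is a knave.
Maya is a knave.
Uma is a knave.

Verification:
- Ivy (knave) says "Either Uma or Maya is a knight, but not both" - this is FALSE (a lie) because Uma is a knave and Maya is a knave.
- Maya (knave) says "Uma is a knight" - this is FALSE (a lie) because Uma is a knave.
- Uma (knave) says "Either Maya or Uma is a knight, but not both" - this is FALSE (a lie) because Maya is a knave and Uma is a knave.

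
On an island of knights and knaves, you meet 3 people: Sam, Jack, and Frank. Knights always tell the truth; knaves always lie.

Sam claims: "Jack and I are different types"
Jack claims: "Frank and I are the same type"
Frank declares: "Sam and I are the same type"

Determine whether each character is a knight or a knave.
Sam is a knight.
Jack is a knave.
Frank is a knight.

Verification:
- Sam (knight) says "Jack and I are different types" - this is TRUE because Sam is a knight and Jack is a knave.
- Jack (knave) says "Frank and I are the same type" - this is FALSE (a lie) because Jack is a knave and Frank is a knight.
- Frank (knight) says "Sam and I are the same type" - this is TRUE because Frank is a knight and Sam is a knight.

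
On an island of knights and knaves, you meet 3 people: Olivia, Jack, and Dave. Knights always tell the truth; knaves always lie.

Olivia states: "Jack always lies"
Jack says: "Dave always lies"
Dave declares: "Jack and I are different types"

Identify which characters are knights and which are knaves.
Olivia is a knight.
Jack is a knave.
Dave is a knight.

Verification:
- Olivia (knight) says "Jack always lies" - this is TRUE because Jack is a knave.
- Jack (knave) says "Dave always lies" - this is FALSE (a lie) because Dave is a knight.
- Dave (knight) says "Jack and I are different types" - this is TRUE because Dave is a knight and Jack is a knave.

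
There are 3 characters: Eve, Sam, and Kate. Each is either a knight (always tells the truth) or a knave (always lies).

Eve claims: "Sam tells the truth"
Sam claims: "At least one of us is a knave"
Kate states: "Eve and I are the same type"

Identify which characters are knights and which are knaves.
Eve is a knight.
Sam is a knight.
Kate is a knave.

Verification:
- Eve (knight) says "Sam tells the truth" - this is TRUE because Sam is a knight.
- Sam (knight) says "At least one of us is a knave" - this is TRUE because Kate is a knave.
- Kate (knave) says "Eve and I are the same type" - this is FALSE (a lie) because Kate is a knave and Eve is a knight.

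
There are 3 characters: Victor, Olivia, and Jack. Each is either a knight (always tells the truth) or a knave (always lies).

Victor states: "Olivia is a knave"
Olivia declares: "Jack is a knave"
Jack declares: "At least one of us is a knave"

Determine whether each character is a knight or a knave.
Victor is a knight.
Olivia is a knave.
Jack is a knight.

Verification:
- Victor (knight) says "Olivia is a knave" - this is TRUE because Olivia is a knave.
- Olivia (knave) says "Jack is a knave" - this is FALSE (a lie) because Jack is a knight.
- Jack (knight) says "At least one of us is a knave" - this is TRUE because Olivia is a knave.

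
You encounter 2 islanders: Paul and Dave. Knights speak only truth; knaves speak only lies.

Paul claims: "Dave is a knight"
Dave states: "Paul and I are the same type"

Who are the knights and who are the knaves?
Paul is a knight.
Dave is a knight.

Verification:
- Paul (knight) says "Dave is a knight" - this is TRUE because Dave is a knight.
- Dave (knight) says "Paul and I are the same type" - this is TRUE because Dave is a knight and Paul is a knight.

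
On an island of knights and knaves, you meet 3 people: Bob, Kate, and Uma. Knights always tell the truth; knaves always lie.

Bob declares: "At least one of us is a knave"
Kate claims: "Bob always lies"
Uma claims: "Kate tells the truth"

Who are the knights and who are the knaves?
Bob is a knight.
Kate is a knave.
Uma is a knave.

Verification:
- Bob (knight) says "At least one of us is a knave" - this is TRUE because Kate and Uma are knaves.
- Kate (knave) says "Bob always lies" - this is FALSE (a lie) because Bob is a knight.
- Uma (knave) says "Kate tells the truth" - this is FALSE (a lie) because Kate is a knave.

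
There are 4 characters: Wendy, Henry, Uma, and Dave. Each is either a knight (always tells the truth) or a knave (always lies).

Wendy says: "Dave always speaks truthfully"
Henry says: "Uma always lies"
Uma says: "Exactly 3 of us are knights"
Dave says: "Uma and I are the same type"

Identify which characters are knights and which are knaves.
Wendy is a knight.
Henry is a knave.
Uma is a knight.
Dave is a knight.

Verification:
- Wendy (knight) says "Dave always speaks truthfully" - this is TRUE because Dave is a knight.
- Henry (knave) says "Uma always lies" - this is FALSE (a lie) because Uma is a knight.
- Uma (knight) says "Exactly 3 of us are knights" - this is TRUE because there are 3 knights.
- Dave (knight) says "Uma and I are the same type" - this is TRUE because Dave is a knight and Uma is a knight.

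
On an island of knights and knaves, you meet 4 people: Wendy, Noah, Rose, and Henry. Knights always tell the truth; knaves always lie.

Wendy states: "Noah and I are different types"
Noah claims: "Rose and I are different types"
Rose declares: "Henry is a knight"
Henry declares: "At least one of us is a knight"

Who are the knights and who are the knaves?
Wendy is a knave.
Noah is a knave.
Rose is a knave.
Henry is a knave.

Verification:
- Wendy (knave) says "Noah and I are different types" - this is FALSE (a lie) because Wendy is a knave and Noah is a knave.
- Noah (knave) says "Rose and I are different types" - this is FALSE (a lie) because Noah is a knave and Rose is a knave.
- Rose (knave) says "Henry is a knight" - this is FALSE (a lie) because Henry is a knave.
- Henry (knave) says "At least one of us is a knight" - this is FALSE (a lie) because no one is a knight.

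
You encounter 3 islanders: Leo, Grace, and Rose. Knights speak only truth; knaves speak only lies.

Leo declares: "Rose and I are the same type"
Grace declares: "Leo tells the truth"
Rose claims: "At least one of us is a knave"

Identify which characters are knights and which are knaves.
Leo is a knave.
Grace is a knave.
Rose is a knight.

Verification:
- Leo (knave) says "Rose and I are the same type" - this is FALSE (a lie) because Leo is a knave and Rose is a knight.
- Grace (knave) says "Leo tells the truth" - this is FALSE (a lie) because Leo is a knave.
- Rose (knight) says "At least one of us is a knave" - this is TRUE because Leo and Grace are knaves.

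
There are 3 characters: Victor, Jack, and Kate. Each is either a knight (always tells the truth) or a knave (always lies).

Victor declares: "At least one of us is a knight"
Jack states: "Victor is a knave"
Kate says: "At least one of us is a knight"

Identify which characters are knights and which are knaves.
Victor is a knight.
Jack is a knave.
Kate is a knight.

Verification:
- Victor (knight) says "At least one of us is a knight" - this is TRUE because Victor and Kate are knights.
- Jack (knave) says "Victor is a knave" - this is FALSE (a lie) because Victor is a knight.
- Kate (knight) says "At least one of us is a knight" - this is TRUE because Victor and Kate are knights.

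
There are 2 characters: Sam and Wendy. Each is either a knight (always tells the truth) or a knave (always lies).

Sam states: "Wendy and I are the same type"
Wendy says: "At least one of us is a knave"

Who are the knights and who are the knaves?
Sam is a knave.
Wendy is a knight.

Verification:
- Sam (knave) says "Wendy and I are the same type" - this is FALSE (a lie) because Sam is a knave and Wendy is a knight.
- Wendy (knight) says "At least one of us is a knave" - this is TRUE because Sam is a knave.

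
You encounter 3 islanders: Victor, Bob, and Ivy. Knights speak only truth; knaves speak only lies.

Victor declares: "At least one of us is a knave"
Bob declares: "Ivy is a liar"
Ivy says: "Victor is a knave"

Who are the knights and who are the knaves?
Victor is a knight.
Bob is a knight.
Ivy is a knave.

Verification:
- Victor (knight) says "At least one of us is a knave" - this is TRUE because Ivy is a knave.
- Bob (knight) says "Ivy is a liar" - this is TRUE because Ivy is a knave.
- Ivy (knave) says "Victor is a knave" - this is FALSE (a lie) because Victor is a knight.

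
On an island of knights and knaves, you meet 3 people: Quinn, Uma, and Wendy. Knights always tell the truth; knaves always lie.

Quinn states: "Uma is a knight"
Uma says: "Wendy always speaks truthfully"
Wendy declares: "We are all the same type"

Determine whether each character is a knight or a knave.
Quinn is a knight.
Uma is a knight.
Wendy is a knight.

Verification:
- Quinn (knight) says "Uma is a knight" - this is TRUE because Uma is a knight.
- Uma (knight) says "Wendy always speaks truthfully" - this is TRUE because Wendy is a knight.
- Wendy (knight) says "We are all the same type" - this is TRUE because Quinn, Uma, and Wendy are knights.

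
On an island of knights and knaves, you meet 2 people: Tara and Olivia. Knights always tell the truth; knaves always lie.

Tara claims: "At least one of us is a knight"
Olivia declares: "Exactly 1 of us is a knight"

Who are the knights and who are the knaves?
Tara is a knave.
Olivia is a knave.

Verification:
- Tara (knave) says "At least one of us is a knight" - this is FALSE (a lie) because no one is a knight.
- Olivia (knave) says "Exactly 1 of us is a knight" - this is FALSE (a lie) because there are 0 knights.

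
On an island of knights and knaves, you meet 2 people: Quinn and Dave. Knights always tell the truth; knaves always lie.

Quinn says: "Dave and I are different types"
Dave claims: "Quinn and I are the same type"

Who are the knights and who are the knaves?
Quinn is a knight.
Dave is a knave.

Verification:
- Quinn (knight) says "Dave and I are different types" - this is TRUE because Quinn is a knight and Dave is a knave.
- Dave (knave) says "Quinn and I are the same type" - this is FALSE (a lie) because Dave is a knave and Quinn is a knight.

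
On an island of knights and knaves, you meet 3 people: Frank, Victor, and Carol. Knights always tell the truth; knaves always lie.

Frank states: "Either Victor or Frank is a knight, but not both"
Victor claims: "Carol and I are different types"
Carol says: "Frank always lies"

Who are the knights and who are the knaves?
Frank is a knight.
Victor is a knave.
Carol is a knave.

Verification:
- Frank (knight) says "Either Victor or Frank is a knight, but not both" - this is TRUE because Victor is a knave and Frank is a knight.
- Victor (knave) says "Carol and I are different types" - this is FALSE (a lie) because Victor is a knave and Carol is a knave.
- Carol (knave) says "Frank always lies" - this is FALSE (a lie) because Frank is a knight.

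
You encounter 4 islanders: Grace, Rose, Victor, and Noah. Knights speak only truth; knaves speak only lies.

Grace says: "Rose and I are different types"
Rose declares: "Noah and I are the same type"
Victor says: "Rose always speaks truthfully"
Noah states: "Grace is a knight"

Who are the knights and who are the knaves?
Grace is a knight.
Rose is a knave.
Victor is a knave.
Noah is a knight.

Verification:
- Grace (knight) says "Rose and I are different types" - this is TRUE because Grace is a knight and Rose is a knave.
- Rose (knave) says "Noah and I are the same type" - this is FALSE (a lie) because Rose is a knave and Noah is a knight.
- Victor (knave) says "Rose always speaks truthfully" - this is FALSE (a lie) because Rose is a knave.
- Noah (knight) says "Grace is a knight" - this is TRUE because Grace is a knight.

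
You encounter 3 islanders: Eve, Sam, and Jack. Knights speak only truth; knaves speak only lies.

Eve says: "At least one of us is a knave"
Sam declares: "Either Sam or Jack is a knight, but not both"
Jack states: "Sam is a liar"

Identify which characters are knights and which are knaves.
Eve is a knight.
Sam is a knight.
Jack is a knave.

Verification:
- Eve (knight) says "At least one of us is a knave" - this is TRUE because Jack is a knave.
- Sam (knight) says "Either Sam or Jack is a knight, but not both" - this is TRUE because Sam is a knight and Jack is a knave.
- Jack (knave) says "Sam is a liar" - this is FALSE (a lie) because Sam is a knight.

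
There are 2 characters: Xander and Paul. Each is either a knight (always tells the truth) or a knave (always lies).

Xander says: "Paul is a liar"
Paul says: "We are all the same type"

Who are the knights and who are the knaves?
Xander is a knight.
Paul is a knave.

Verification:
- Xander (knight) says "Paul is a liar" - this is TRUE because Paul is a knave.
- Paul (knave) says "We are all the same type" - this is FALSE (a lie) because Xander is a knight and Paul is a knave.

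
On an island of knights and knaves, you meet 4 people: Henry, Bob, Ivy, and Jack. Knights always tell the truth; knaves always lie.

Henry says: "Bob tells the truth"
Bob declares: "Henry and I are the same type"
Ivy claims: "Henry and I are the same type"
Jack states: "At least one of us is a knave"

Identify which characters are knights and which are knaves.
Henry is a knight.
Bob is a knight.
Ivy is a knave.
Jack is a knight.

Verification:
- Henry (knight) says "Bob tells the truth" - this is TRUE because Bob is a knight.
- Bob (knight) says "Henry and I are the same type" - this is TRUE because Bob is a knight and Henry is a knight.
- Ivy (knave) says "Henry and I are the same type" - this is FALSE (a lie) because Ivy is a knave and Henry is a knight.
- Jack (knight) says "At least one of us is a knave" - this is TRUE because Ivy is a knave.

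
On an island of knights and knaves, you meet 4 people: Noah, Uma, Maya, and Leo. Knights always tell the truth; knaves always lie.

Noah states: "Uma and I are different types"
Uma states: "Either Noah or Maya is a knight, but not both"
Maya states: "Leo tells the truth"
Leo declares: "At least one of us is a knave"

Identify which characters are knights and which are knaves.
Noah is a knight.
Uma is a knave.
Maya is a knight.
Leo is a knight.

Verification:
- Noah (knight) says "Uma and I are different types" - this is TRUE because Noah is a knight and Uma is a knave.
- Uma (knave) says "Either Noah or Maya is a knight, but not both" - this is FALSE (a lie) because Noah is a knight and Maya is a knight.
- Maya (knight) says "Leo tells the truth" - this is TRUE because Leo is a knight.
- Leo (knight) says "At least one of us is a knave" - this is TRUE because Uma is a knave.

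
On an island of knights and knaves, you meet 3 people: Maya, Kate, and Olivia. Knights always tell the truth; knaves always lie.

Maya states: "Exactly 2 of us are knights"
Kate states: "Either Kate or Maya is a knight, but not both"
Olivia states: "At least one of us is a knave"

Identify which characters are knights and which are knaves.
Maya is a knave.
Kate is a knave.
Olivia is a knight.

Verification:
- Maya (knave) says "Exactly 2 of us are knights" - this is FALSE (a lie) because there are 1 knights.
- Kate (knave) says "Either Kate or Maya is a knight, but not both" - this is FALSE (a lie) because Kate is a knave and Maya is a knave.
- Olivia (knight) says "At least one of us is a knave" - this is TRUE because Maya and Kate are knaves.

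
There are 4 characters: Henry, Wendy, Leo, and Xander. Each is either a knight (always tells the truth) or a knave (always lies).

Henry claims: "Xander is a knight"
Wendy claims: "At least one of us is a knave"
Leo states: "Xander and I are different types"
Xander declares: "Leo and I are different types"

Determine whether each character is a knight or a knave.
Henry is a knave.
Wendy is a knight.
Leo is a knave.
Xander is a knave.

Verification:
- Henry (knave) says "Xander is a knight" - this is FALSE (a lie) because Xander is a knave.
- Wendy (knight) says "At least one of us is a knave" - this is TRUE because Henry, Leo, and Xander are knaves.
- Leo (knave) says "Xander and I are different types" - this is FALSE (a lie) because Leo is a knave and Xander is a knave.
- Xander (knave) says "Leo and I are different types" - this is FALSE (a lie) because Xander is a knave and Leo is a knave.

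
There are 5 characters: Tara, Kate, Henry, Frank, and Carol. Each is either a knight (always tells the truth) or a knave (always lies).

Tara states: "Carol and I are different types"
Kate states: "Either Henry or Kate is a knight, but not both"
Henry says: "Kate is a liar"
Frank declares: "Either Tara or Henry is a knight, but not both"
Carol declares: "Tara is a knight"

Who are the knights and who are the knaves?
Tara is a knave.
Kate is a knight.
Henry is a knave.
Frank is a knave.
Carol is a knave.

Verification:
- Tara (knave) says "Carol and I are different types" - this is FALSE (a lie) because Tara is a knave and Carol is a knave.
- Kate (knight) says "Either Henry or Kate is a knight, but not both" - this is TRUE because Henry is a knave and Kate is a knight.
- Henry (knave) says "Kate is a liar" - this is FALSE (a lie) because Kate is a knight.
- Frank (knave) says "Either Tara or Henry is a knight, but not both" - this is FALSE (a lie) because Tara is a knave and Henry is a knave.
- Carol (knave) says "Tara is a knight" - this is FALSE (a lie) because Tara is a knave.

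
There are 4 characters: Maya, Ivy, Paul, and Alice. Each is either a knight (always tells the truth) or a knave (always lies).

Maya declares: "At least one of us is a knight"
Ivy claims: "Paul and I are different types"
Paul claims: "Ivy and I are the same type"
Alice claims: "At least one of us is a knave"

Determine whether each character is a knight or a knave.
Maya is a knight.
Ivy is a knight.
Paul is a knave.
Alice is a knight.

Verification:
- Maya (knight) says "At least one of us is a knight" - this is TRUE because Maya, Ivy, and Alice are knights.
- Ivy (knight) says "Paul and I are different types" - this is TRUE because Ivy is a knight and Paul is a knave.
- Paul (knave) says "Ivy and I are the same type" - this is FALSE (a lie) because Paul is a knave and Ivy is a knight.
- Alice (knight) says "At least one of us is a knave" - this is TRUE because Paul is a knave.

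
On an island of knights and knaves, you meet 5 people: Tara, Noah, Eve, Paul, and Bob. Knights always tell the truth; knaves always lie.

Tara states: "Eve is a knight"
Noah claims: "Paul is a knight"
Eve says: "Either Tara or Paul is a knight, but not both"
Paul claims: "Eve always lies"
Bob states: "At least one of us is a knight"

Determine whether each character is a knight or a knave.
Tara is a knight.
Noah is a knave.
Eve is a knight.
Paul is a knave.
Bob is a knight.

Verification:
- Tara (knight) says "Eve is a knight" - this is TRUE because Eve is a knight.
- Noah (knave) says "Paul is a knight" - this is FALSE (a lie) because Paul is a knave.
- Eve (knight) says "Either Tara or Paul is a knight, but not both" - this is TRUE because Tara is a knight and Paul is a knave.
- Paul (knave) says "Eve always lies" - this is FALSE (a lie) because Eve is a knight.
- Bob (knight) says "At least one of us is a knight" - this is TRUE because Tara, Eve, and Bob are knights.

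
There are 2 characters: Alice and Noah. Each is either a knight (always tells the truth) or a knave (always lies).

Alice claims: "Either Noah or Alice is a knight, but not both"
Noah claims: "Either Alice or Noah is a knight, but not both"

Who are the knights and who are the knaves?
Alice is a knave.
Noah is a knave.

Verification:
- Alice (knave) says "Either Noah or Alice is a knight, but not both" - this is FALSE (a lie) because Noah is a knave and Alice is a knave.
- Noah (knave) says "Either Alice or Noah is a knight, but not both" - this is FALSE (a lie) because Alice is a knave and Noah is a knave.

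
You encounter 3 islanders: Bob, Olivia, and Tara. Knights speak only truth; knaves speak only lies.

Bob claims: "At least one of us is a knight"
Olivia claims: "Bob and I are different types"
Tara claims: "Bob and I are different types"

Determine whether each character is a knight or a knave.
Bob is a knave.
Olivia is a knave.
Tara is a knave.

Verification:
- Bob (knave) says "At least one of us is a knight" - this is FALSE (a lie) because no one is a knight.
- Olivia (knave) says "Bob and I are different types" - this is FALSE (a lie) because Olivia is a knave and Bob is a knave.
- Tara (knave) says "Bob and I are different types" - this is FALSE (a lie) because Tara is a knave and Bob is a knave.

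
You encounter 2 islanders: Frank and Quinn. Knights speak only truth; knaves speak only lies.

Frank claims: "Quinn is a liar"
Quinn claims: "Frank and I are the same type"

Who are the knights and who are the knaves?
Frank is a knight.
Quinn is a knave.

Verification:
- Frank (knight) says "Quinn is a liar" - this is TRUE because Quinn is a knave.
- Quinn (knave) says "Frank and I are the same type" - this is FALSE (a lie) because Quinn is a knave and Frank is a knight.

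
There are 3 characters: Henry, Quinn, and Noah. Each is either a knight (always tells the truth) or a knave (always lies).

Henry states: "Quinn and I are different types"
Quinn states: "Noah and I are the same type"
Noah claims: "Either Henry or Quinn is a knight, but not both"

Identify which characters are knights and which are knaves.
Henry is a knight.
Quinn is a knave.
Noah is a knight.

Verification:
- Henry (knight) says "Quinn and I are different types" - this is TRUE because Henry is a knight and Quinn is a knave.
- Quinn (knave) says "Noah and I are the same type" - this is FALSE (a lie) because Quinn is a knave and Noah is a knight.
- Noah (knight) says "Either Henry or Quinn is a knight, but not both" - this is TRUE because Henry is a knight and Quinn is a knave.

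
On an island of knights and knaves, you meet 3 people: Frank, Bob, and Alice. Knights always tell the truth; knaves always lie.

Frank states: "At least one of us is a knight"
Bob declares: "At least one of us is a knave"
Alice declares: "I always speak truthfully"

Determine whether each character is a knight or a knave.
Frank is a knight.
Bob is a knight.
Alice is a knave.

Verification:
- Frank (knight) says "At least one of us is a knight" - this is TRUE because Frank and Bob are knights.
- Bob (knight) says "At least one of us is a knave" - this is TRUE because Alice is a knave.
- Alice (knave) says "I always speak truthfully" - this is FALSE (a lie) because Alice is a knave.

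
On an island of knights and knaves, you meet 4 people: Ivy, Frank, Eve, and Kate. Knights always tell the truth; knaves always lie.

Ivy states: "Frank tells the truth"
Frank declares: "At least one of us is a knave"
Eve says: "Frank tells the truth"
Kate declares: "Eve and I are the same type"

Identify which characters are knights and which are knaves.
Ivy is a knight.
Frank is a knight.
Eve is a knight.
Kate is a knave.

Verification:
- Ivy (knight) says "Frank tells the truth" - this is TRUE because Frank is a knight.
- Frank (knight) says "At least one of us is a knave" - this is TRUE because Kate is a knave.
- Eve (knight) says "Frank tells the truth" - this is TRUE because Frank is a knight.
- Kate (knave) says "Eve and I are the same type" - this is FALSE (a lie) because Kate is a knave and Eve is a knight.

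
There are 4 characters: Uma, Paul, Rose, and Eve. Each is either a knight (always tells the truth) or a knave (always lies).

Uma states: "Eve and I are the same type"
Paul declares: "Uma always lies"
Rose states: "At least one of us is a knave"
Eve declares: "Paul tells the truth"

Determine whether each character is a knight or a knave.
Uma is a knave.
Paul is a knight.
Rose is a knight.
Eve is a knight.

Verification:
- Uma (knave) says "Eve and I are the same type" - this is FALSE (a lie) because Uma is a knave and Eve is a knight.
- Paul (knight) says "Uma always lies" - this is TRUE because Uma is a knave.
- Rose (knight) says "At least one of us is a knave" - this is TRUE because Uma is a knave.
- Eve (knight) says "Paul tells the truth" - this is TRUE because Paul is a knight.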